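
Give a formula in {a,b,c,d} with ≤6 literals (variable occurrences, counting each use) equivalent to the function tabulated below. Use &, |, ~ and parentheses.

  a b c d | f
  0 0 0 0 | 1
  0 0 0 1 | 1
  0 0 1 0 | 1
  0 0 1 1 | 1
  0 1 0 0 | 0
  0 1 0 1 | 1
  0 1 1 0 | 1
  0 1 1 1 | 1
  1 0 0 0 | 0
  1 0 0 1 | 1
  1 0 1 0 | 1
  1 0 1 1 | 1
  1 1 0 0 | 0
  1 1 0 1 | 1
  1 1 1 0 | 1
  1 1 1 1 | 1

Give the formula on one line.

(((c & ~d) | ((c | ~a) & ~b)) | d)

  ~d = 1010101010101010
  (c & ~d) = 0010001000100010
  ~a = 1111111100000000
  (c | ~a) = 1111111100110011
  ~b = 1111000011110000
  ((c | ~a) & ~b) = 1111000000110000
  ((c & ~d) | ((c | ~a) & ~b)) = 1111001000110010
  (((c & ~d) | ((c | ~a) & ~b)) | d) = 1111011101110111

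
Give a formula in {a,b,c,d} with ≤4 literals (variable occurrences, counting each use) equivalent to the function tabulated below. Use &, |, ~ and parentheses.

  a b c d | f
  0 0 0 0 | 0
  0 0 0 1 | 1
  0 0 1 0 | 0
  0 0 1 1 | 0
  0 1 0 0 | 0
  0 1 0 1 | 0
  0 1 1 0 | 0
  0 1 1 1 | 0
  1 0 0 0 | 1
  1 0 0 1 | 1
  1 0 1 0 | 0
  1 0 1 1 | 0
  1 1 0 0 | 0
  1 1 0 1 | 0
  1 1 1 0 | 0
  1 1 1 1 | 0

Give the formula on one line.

((~c & (d | a)) & ~b)

  ~c = 1100110011001100
  (d | a) = 0101010111111111
  (~c & (d | a)) = 0100010011001100
  ~b = 1111000011110000
  ((~c & (d | a)) & ~b) = 0100000011000000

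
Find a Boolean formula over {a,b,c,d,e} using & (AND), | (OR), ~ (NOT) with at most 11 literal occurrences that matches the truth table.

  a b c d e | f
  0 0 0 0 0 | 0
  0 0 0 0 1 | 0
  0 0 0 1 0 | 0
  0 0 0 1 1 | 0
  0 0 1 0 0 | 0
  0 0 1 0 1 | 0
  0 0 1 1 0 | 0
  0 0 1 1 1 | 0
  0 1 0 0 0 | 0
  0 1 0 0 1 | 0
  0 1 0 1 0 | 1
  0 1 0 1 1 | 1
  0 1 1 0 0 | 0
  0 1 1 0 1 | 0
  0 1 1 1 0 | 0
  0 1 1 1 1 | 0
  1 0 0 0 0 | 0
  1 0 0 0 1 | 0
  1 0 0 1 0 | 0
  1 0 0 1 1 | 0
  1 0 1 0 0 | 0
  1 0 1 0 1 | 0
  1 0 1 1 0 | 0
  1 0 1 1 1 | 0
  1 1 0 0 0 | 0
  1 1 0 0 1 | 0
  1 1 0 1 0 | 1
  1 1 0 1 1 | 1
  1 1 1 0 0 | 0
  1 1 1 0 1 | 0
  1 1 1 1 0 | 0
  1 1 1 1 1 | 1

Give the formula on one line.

  ~c = 11110000111100001111000011110000
  (b | c) = 00001111111111110000111111111111
  (~c & (b | c)) = 00000000111100000000000011110000
  (c & e) = 00000101000001010000010100000101
  (a & (c & e)) = 00000000000000000000010100000101
  ((~c & (b | c)) | (a & (c & e))) = 00000000111100000000010111110101
  (d & b) = 00000000001100110000000000110011
  (((~c & (b | c)) | (a & (c & e))) & (d & b)) = 00000000001100000000000000110001

(((~c & (b | c)) | (a & (c & e))) & (d & b))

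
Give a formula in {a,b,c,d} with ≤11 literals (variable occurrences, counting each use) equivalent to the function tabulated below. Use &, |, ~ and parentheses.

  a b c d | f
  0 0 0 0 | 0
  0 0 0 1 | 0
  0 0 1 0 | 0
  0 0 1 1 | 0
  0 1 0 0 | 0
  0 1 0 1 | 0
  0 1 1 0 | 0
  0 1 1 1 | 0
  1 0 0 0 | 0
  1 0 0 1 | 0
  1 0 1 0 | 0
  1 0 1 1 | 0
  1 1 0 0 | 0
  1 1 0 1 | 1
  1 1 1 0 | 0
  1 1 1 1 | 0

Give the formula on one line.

((b & (((d | ~c) & (~b | ~c)) & (~a | d))) & (a & ~c))

  ~c = 1100110011001100
  (d | ~c) = 1101110111011101
  ~b = 1111000011110000
  (~b | ~c) = 1111110011111100
  ((d | ~c) & (~b | ~c)) = 1101110011011100
  ~a = 1111111100000000
  (~a | d) = 1111111101010101
  (((d | ~c) & (~b | ~c)) & (~a | d)) = 1101110001010100
  (b & (((d | ~c) & (~b | ~c)) & (~a | d))) = 0000110000000100
  (a & ~c) = 0000000011001100
  ((b & (((d | ~c) & (~b | ~c)) & (~a | d))) & (a & ~c)) = 0000000000000100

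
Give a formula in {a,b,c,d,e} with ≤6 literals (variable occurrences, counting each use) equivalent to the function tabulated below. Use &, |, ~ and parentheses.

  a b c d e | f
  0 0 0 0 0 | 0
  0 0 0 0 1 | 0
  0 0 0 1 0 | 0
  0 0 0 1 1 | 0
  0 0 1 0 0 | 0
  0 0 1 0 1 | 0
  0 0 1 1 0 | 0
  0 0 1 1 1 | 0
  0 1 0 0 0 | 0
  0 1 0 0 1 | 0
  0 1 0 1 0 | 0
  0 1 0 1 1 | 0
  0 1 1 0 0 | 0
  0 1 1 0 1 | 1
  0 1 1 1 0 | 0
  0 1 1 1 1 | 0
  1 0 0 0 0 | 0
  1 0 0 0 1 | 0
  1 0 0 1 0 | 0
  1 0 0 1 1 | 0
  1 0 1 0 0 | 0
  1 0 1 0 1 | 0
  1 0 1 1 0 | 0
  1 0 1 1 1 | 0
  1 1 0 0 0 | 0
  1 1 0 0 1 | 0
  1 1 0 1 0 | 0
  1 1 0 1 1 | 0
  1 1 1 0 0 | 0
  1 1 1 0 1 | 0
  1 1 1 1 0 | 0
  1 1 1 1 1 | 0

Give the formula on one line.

(((b & e) | a) & ((c & ~d) & ~a))

  (b & e) = 00000000010101010000000001010101
  ((b & e) | a) = 00000000010101011111111111111111
  ~d = 11001100110011001100110011001100
  (c & ~d) = 00001100000011000000110000001100
  ~a = 11111111111111110000000000000000
  ((c & ~d) & ~a) = 00001100000011000000000000000000
  (((b & e) | a) & ((c & ~d) & ~a)) = 00000000000001000000000000000000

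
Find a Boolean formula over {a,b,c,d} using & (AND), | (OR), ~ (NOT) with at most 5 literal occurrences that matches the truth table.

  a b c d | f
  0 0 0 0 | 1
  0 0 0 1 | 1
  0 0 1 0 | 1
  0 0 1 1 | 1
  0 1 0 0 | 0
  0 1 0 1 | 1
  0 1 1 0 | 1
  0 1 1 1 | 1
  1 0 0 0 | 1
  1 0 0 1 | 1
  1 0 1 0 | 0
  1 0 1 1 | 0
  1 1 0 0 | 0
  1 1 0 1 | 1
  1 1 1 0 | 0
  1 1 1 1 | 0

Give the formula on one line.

((c & ~a) | ((d | ~b) & ~c))

  ~a = 1111111100000000
  (c & ~a) = 0011001100000000
  ~b = 1111000011110000
  (d | ~b) = 1111010111110101
  ~c = 1100110011001100
  ((d | ~b) & ~c) = 1100010011000100
  ((c & ~a) | ((d | ~b) & ~c)) = 1111011111000100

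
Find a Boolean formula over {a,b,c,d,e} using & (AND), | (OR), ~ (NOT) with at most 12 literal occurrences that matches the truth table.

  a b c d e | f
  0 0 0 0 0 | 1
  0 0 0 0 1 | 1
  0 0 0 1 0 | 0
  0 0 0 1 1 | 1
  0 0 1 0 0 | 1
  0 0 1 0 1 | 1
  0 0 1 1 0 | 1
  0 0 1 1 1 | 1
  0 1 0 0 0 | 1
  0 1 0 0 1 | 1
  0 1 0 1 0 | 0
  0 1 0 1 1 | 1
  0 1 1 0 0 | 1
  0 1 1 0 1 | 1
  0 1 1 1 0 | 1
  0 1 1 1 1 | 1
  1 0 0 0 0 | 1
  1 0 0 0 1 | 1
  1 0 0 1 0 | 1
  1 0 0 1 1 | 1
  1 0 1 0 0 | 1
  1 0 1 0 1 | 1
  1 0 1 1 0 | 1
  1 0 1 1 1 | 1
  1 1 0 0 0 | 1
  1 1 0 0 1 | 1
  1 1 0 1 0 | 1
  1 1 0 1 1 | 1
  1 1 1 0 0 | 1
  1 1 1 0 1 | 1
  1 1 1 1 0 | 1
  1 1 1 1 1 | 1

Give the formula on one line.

  ~d = 11001100110011001100110011001100
  ~c = 11110000111100001111000011110000
  (e & d) = 00010001000100010001000100010001
  (~c | (e & d)) = 11110001111100011111000111110001
  ~b = 11111111000000001111111100000000
  ((~c | (e & d)) | ~b) = 11111111111100011111111111110001
  (~d | ((~c | (e & d)) | ~b)) = 11111111111111011111111111111101
  (a | ~d) = 11001100110011001111111111111111
  ((~d | ((~c | (e & d)) | ~b)) & (a | ~d)) = 11001100110011001111111111111101
  (c | ((~d | ((~c | (e & d)) | ~b)) & (a | ~d))) = 11001111110011111111111111111111
  ((c | ((~d | ((~c | (e & d)) | ~b)) & (a | ~d))) | e) = 11011111110111111111111111111111

((c | ((~d | ((~c | (e & d)) | ~b)) & (a | ~d))) | e)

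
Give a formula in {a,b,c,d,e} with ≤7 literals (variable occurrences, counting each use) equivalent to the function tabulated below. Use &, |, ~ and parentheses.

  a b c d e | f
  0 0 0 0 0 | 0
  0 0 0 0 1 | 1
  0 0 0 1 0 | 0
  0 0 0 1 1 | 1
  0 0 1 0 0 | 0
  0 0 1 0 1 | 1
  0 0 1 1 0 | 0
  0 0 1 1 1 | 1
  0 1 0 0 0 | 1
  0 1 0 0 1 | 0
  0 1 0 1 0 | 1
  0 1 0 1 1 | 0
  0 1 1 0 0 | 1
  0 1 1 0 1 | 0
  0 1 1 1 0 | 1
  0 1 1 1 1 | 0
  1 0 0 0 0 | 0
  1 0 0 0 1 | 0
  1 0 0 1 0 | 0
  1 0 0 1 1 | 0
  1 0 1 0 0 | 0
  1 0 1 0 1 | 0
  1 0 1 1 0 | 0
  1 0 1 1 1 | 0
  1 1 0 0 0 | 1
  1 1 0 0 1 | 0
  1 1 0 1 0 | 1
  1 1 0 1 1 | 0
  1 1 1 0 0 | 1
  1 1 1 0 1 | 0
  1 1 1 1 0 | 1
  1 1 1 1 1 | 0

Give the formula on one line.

  ~a = 11111111111111110000000000000000
  (~a & e) = 01010101010101010000000000000000
  ~b = 11111111000000001111111100000000
  ((~a & e) & ~b) = 01010101000000000000000000000000
  ~e = 10101010101010101010101010101010
  (b & ~e) = 00000000101010100000000010101010
  (((~a & e) & ~b) | (b & ~e)) = 01010101101010100000000010101010

(((~a & e) & ~b) | (b & ~e))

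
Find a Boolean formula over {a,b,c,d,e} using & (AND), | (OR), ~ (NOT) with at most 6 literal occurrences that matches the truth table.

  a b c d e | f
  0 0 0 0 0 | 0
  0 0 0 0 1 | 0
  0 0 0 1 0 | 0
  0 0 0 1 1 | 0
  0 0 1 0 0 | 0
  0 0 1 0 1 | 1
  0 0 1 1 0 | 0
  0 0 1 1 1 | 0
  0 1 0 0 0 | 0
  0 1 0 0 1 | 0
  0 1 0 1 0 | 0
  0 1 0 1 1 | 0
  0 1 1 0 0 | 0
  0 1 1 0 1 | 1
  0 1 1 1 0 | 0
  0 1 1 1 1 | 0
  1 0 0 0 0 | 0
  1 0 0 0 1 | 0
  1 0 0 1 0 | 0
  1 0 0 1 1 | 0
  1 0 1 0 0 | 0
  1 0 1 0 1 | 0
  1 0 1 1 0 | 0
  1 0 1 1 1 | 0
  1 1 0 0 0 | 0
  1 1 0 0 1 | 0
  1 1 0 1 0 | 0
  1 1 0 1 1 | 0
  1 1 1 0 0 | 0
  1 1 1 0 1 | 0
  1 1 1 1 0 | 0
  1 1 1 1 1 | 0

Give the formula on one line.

  ~c = 11110000111100001111000011110000
  ~d = 11001100110011001100110011001100
  (~c | ~d) = 11111100111111001111110011111100
  ((~c | ~d) & e) = 01010100010101000101010001010100
  (c & ((~c | ~d) & e)) = 00000100000001000000010000000100
  ~a = 11111111111111110000000000000000
  (~a & e) = 01010101010101010000000000000000
  ((c & ((~c | ~d) & e)) & (~a & e)) = 00000100000001000000000000000000

((c & ((~c | ~d) & e)) & (~a & e))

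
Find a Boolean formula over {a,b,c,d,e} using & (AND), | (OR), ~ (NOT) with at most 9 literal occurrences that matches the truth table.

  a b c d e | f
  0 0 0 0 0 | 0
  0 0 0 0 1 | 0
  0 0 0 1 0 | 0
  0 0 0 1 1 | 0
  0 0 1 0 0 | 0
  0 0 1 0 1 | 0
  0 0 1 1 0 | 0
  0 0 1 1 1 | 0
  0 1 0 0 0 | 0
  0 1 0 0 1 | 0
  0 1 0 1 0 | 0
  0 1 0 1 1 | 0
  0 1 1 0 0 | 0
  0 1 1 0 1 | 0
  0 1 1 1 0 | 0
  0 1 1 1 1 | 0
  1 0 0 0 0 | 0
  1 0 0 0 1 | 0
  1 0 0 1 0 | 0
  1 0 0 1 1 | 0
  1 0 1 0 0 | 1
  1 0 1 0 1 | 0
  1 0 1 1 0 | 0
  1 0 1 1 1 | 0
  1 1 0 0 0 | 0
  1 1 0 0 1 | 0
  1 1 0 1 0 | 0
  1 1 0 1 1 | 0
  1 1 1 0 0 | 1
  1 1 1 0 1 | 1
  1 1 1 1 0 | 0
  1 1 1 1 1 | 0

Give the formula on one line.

(((~e | b) & (~a | (b | ~d))) & (a & (~d & c)))

  ~e = 10101010101010101010101010101010
  (~e | b) = 10101010111111111010101011111111
  ~a = 11111111111111110000000000000000
  ~d = 11001100110011001100110011001100
  (b | ~d) = 11001100111111111100110011111111
  (~a | (b | ~d)) = 11111111111111111100110011111111
  ((~e | b) & (~a | (b | ~d))) = 10101010111111111000100011111111
  (~d & c) = 00001100000011000000110000001100
  (a & (~d & c)) = 00000000000000000000110000001100
  (((~e | b) & (~a | (b | ~d))) & (a & (~d & c))) = 00000000000000000000100000001100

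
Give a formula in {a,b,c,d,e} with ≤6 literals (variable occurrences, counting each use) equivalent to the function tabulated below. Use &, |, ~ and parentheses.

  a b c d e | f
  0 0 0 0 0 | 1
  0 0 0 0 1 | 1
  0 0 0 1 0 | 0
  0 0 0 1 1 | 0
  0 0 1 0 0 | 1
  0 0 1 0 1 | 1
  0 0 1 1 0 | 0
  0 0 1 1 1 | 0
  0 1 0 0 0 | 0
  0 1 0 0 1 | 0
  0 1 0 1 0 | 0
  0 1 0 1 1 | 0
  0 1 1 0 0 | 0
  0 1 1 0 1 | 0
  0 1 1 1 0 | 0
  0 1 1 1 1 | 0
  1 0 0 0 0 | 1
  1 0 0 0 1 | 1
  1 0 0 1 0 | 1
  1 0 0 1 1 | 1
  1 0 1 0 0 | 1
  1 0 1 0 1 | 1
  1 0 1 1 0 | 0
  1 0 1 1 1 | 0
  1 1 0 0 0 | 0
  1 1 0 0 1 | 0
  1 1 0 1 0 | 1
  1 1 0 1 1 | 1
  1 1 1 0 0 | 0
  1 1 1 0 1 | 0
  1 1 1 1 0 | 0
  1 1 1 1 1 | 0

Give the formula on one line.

  ~c = 11110000111100001111000011110000
  (a | c) = 00001111000011111111111111111111
  (~c & (a | c)) = 00000000000000001111000011110000
  ((~c & (a | c)) & d) = 00000000000000000011000000110000
  ~d = 11001100110011001100110011001100
  ~b = 11111111000000001111111100000000
  (~d & ~b) = 11001100000000001100110000000000
  (((~c & (a | c)) & d) | (~d & ~b)) = 11001100000000001111110000110000

(((~c & (a | c)) & d) | (~d & ~b))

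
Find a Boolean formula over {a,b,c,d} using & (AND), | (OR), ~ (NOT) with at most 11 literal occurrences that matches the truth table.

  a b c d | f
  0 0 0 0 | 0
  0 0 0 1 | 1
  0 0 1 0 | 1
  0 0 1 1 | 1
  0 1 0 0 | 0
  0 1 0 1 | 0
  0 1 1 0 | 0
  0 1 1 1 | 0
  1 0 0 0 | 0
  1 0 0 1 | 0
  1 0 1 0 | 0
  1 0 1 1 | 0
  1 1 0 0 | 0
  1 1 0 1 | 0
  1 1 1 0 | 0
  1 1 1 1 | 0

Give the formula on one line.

  ~a = 1111111100000000
  ~b = 1111000011110000
  (~a & ~b) = 1111000000000000
  (d & ~a) = 0101010100000000
  (d | c) = 0111011101110111
  ~d = 1010101010101010
  ((d | c) & ~d) = 0010001000100010
  (~a & ((d | c) & ~d)) = 0010001000000000
  (~b & (~a & ((d | c) & ~d))) = 0010000000000000
  ((d & ~a) | (~b & (~a & ((d | c) & ~d)))) = 0111010100000000
  ((~a & ~b) & ((d & ~a) | (~b & (~a & ((d | c) & ~d))))) = 0111000000000000

((~a & ~b) & ((d & ~a) | (~b & (~a & ((d | c) & ~d)))))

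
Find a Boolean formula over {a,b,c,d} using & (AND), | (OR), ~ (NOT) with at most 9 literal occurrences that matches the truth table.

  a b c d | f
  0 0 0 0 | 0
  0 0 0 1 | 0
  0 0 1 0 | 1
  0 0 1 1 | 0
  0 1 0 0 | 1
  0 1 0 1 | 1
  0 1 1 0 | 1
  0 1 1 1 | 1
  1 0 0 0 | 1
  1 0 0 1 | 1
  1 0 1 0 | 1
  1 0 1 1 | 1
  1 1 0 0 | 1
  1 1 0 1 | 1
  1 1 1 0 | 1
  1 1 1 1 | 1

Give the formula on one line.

  ~d = 1010101010101010
  (~d & c) = 0010001000100010
  (b | (~d & c)) = 0010111100101111
  (c & ~d) = 0010001000100010
  ~b = 1111000011110000
  (a & ~b) = 0000000011110000
  ((c & ~d) | (a & ~b)) = 0010001011110010
  (a & ((c & ~d) | (a & ~b))) = 0000000011110010
  (b | (a & ((c & ~d) | (a & ~b)))) = 0000111111111111
  ((b | (~d & c)) | (b | (a & ((c & ~d) | (a & ~b))))) = 0010111111111111

((b | (~d & c)) | (b | (a & ((c & ~d) | (a & ~b)))))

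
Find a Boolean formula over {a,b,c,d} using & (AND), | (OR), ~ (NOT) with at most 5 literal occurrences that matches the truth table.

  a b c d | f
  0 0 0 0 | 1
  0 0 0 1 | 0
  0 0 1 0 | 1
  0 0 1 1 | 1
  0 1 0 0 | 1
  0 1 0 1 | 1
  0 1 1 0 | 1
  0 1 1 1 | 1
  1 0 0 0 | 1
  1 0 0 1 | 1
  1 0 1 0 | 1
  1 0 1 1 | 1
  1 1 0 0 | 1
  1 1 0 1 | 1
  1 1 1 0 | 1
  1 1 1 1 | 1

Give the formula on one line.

  (c | a) = 0011001111111111
  ~a = 1111111100000000
  ~d = 1010101010101010
  (~a & ~d) = 1010101000000000
  ((c | a) | (~a & ~d)) = 1011101111111111
  (b | ((c | a) | (~a & ~d))) = 1011111111111111

(b | ((c | a) | (~a & ~d)))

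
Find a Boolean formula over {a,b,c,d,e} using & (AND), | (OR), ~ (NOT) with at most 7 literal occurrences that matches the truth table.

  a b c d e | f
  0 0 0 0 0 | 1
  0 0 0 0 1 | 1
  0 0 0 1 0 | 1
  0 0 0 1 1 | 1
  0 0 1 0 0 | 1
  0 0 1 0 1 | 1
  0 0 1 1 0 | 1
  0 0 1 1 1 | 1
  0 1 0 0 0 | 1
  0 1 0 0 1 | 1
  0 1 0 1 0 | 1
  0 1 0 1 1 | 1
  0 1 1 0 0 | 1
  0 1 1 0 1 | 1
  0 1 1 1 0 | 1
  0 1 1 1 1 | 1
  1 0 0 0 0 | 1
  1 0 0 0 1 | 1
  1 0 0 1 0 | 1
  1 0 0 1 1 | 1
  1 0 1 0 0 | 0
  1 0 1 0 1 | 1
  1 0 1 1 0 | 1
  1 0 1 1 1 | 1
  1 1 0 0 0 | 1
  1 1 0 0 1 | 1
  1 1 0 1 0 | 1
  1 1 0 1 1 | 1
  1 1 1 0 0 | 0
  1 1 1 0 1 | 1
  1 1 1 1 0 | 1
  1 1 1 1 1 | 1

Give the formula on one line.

((~c | d) | (~a | e))

  ~c = 11110000111100001111000011110000
  (~c | d) = 11110011111100111111001111110011
  ~a = 11111111111111110000000000000000
  (~a | e) = 11111111111111110101010101010101
  ((~c | d) | (~a | e)) = 11111111111111111111011111110111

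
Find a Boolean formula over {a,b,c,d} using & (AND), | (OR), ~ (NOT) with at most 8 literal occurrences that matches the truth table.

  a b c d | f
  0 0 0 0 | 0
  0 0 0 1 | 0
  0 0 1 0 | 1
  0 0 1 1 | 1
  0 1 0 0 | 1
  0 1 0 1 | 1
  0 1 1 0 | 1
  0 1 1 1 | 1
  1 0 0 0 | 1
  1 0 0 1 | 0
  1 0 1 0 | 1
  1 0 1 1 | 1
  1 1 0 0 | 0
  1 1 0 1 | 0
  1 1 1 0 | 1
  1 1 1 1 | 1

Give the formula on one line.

  ~a = 1111111100000000
  (b & ~a) = 0000111100000000
  ~d = 1010101010101010
  (a & ~d) = 0000000010101010
  ~b = 1111000011110000
  ((a & ~d) & ~b) = 0000000010100000
  ((b & ~a) | ((a & ~d) & ~b)) = 0000111110100000
  (((b & ~a) | ((a & ~d) & ~b)) | c) = 0011111110110011

(((b & ~a) | ((a & ~d) & ~b)) | c)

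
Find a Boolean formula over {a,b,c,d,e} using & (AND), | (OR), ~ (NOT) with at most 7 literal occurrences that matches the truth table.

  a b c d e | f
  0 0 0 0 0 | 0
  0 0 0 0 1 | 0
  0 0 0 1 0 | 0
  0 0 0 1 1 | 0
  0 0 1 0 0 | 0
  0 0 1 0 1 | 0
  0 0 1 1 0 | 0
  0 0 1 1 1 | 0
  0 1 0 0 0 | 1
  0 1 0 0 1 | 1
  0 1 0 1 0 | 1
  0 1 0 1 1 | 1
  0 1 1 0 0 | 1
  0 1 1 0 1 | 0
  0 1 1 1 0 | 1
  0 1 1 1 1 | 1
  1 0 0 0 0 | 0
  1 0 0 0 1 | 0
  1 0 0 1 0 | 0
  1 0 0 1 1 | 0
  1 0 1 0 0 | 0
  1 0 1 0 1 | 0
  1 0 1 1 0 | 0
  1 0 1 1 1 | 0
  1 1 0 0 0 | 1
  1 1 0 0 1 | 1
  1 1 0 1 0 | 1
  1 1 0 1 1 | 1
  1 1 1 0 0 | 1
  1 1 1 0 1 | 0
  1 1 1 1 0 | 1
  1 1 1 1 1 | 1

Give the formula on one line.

  ~e = 10101010101010101010101010101010
  ~c = 11110000111100001111000011110000
  (~e | ~c) = 11111010111110101111101011111010
  (d | (~e | ~c)) = 11111011111110111111101111111011
  ((d | (~e | ~c)) & b) = 00000000111110110000000011111011

((d | (~e | ~c)) & b)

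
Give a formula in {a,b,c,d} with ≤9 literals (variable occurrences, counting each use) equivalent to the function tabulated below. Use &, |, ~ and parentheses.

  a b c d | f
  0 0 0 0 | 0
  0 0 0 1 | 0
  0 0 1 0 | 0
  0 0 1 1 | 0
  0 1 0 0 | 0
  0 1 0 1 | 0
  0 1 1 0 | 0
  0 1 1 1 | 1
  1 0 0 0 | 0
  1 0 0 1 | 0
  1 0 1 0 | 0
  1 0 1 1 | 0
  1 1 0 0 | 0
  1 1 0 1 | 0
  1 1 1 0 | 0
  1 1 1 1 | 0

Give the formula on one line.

((((~a | (d & b)) & d) & ~a) & (b & c))

  ~a = 1111111100000000
  (d & b) = 0000010100000101
  (~a | (d & b)) = 1111111100000101
  ((~a | (d & b)) & d) = 0101010100000101
  (((~a | (d & b)) & d) & ~a) = 0101010100000000
  (b & c) = 0000001100000011
  ((((~a | (d & b)) & d) & ~a) & (b & c)) = 0000000100000000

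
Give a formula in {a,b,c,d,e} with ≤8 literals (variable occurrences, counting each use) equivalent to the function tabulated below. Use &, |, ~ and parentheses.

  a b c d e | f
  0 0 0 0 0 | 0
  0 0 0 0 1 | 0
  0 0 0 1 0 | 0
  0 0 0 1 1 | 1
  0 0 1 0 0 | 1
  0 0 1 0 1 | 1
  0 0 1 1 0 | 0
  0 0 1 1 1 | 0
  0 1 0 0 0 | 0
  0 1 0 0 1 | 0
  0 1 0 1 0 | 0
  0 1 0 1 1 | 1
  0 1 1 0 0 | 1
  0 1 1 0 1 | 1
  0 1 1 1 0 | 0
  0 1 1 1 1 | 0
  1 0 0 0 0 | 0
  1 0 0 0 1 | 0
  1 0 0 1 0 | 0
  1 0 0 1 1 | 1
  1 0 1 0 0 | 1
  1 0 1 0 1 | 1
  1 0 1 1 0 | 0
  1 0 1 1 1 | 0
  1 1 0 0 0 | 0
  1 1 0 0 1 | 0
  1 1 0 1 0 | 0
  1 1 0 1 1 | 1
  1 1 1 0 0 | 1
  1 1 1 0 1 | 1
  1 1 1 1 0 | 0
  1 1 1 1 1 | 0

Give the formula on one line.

(((e & ~c) | ~d) & ((d & (~d | (~c & d))) | c))

  ~c = 11110000111100001111000011110000
  (e & ~c) = 01010000010100000101000001010000
  ~d = 11001100110011001100110011001100
  ((e & ~c) | ~d) = 11011100110111001101110011011100
  (~c & d) = 00110000001100000011000000110000
  (~d | (~c & d)) = 11111100111111001111110011111100
  (d & (~d | (~c & d))) = 00110000001100000011000000110000
  ((d & (~d | (~c & d))) | c) = 00111111001111110011111100111111
  (((e & ~c) | ~d) & ((d & (~d | (~c & d))) | c)) = 00011100000111000001110000011100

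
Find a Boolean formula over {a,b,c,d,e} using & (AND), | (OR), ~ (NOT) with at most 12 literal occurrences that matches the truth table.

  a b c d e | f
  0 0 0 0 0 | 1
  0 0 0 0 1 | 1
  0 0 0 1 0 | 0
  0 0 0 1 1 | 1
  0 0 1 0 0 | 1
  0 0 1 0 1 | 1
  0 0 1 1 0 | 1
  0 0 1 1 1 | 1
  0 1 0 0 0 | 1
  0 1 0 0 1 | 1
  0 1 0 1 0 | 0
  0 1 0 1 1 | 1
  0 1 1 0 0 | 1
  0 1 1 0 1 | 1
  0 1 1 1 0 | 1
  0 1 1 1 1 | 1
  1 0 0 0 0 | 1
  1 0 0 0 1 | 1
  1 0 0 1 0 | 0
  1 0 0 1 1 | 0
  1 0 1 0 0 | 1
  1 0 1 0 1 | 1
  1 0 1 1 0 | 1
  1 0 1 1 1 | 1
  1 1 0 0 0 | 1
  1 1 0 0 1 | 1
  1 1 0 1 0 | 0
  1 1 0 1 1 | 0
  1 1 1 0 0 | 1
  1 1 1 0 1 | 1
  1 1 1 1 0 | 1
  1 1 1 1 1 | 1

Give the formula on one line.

(((((~e | d) | (~c | a)) & ~a) & (e | ~d)) | (c | ~d))

  ~e = 10101010101010101010101010101010
  (~e | d) = 10111011101110111011101110111011
  ~c = 11110000111100001111000011110000
  (~c | a) = 11110000111100001111111111111111
  ((~e | d) | (~c | a)) = 11111011111110111111111111111111
  ~a = 11111111111111110000000000000000
  (((~e | d) | (~c | a)) & ~a) = 11111011111110110000000000000000
  ~d = 11001100110011001100110011001100
  (e | ~d) = 11011101110111011101110111011101
  ((((~e | d) | (~c | a)) & ~a) & (e | ~d)) = 11011001110110010000000000000000
  (c | ~d) = 11001111110011111100111111001111
  (((((~e | d) | (~c | a)) & ~a) & (e | ~d)) | (c | ~d)) = 11011111110111111100111111001111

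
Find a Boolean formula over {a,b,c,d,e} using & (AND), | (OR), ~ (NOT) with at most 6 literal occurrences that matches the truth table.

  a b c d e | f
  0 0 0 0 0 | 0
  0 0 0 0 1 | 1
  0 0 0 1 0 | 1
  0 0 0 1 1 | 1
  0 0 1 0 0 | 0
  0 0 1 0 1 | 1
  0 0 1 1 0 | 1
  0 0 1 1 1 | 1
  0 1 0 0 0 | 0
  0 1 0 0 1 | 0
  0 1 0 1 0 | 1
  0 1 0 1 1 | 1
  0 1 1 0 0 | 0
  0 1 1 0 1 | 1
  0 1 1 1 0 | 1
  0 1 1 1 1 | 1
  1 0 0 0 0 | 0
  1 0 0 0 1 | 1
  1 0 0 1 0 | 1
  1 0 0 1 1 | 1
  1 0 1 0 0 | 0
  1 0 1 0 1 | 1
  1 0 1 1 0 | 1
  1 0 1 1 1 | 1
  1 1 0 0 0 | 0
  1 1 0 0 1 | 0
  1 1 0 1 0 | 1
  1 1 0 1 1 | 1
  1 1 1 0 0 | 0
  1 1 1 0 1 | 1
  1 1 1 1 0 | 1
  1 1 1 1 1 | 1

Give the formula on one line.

((e & c) | (d | (~b & (e & ~d))))

  (e & c) = 00000101000001010000010100000101
  ~b = 11111111000000001111111100000000
  ~d = 11001100110011001100110011001100
  (e & ~d) = 01000100010001000100010001000100
  (~b & (e & ~d)) = 01000100000000000100010000000000
  (d | (~b & (e & ~d))) = 01110111001100110111011100110011
  ((e & c) | (d | (~b & (e & ~d)))) = 01110111001101110111011100110111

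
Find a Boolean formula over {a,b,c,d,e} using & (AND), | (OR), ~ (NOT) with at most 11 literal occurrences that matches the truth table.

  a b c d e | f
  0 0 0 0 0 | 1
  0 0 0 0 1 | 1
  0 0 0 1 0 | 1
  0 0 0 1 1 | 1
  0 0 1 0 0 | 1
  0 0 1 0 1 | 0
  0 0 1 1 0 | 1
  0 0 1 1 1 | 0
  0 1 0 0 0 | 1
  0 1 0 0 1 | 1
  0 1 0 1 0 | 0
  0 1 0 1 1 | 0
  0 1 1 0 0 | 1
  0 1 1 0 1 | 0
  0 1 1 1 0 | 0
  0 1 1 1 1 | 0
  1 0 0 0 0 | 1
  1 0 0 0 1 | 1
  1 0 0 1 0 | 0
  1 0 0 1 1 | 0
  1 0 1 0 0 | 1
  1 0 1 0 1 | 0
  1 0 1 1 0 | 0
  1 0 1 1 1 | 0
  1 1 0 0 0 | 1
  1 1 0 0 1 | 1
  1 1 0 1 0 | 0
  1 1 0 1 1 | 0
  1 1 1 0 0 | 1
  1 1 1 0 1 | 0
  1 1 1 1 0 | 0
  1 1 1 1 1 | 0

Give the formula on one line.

(((~d | ~a) & (~e | ~c)) & ((a | ~b) | (~a & ~d)))

  ~d = 11001100110011001100110011001100
  ~a = 11111111111111110000000000000000
  (~d | ~a) = 11111111111111111100110011001100
  ~e = 10101010101010101010101010101010
  ~c = 11110000111100001111000011110000
  (~e | ~c) = 11111010111110101111101011111010
  ((~d | ~a) & (~e | ~c)) = 11111010111110101100100011001000
  ~b = 11111111000000001111111100000000
  (a | ~b) = 11111111000000001111111111111111
  (~a & ~d) = 11001100110011000000000000000000
  ((a | ~b) | (~a & ~d)) = 11111111110011001111111111111111
  (((~d | ~a) & (~e | ~c)) & ((a | ~b) | (~a & ~d))) = 11111010110010001100100011001000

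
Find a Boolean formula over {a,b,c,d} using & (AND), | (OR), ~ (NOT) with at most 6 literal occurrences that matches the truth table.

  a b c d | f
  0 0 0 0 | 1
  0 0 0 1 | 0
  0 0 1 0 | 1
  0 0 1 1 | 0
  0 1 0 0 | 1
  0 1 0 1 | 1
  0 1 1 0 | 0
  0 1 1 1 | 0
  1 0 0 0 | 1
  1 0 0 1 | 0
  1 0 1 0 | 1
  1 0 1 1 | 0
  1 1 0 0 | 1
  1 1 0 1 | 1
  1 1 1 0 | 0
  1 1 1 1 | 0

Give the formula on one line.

  ~c = 1100110011001100
  ~d = 1010101010101010
  (b | ~d) = 1010111110101111
  (~c & (b | ~d)) = 1000110010001100
  ~b = 1111000011110000
  (~d & ~b) = 1010000010100000
  ((~c & (b | ~d)) | (~d & ~b)) = 1010110010101100

((~c & (b | ~d)) | (~d & ~b))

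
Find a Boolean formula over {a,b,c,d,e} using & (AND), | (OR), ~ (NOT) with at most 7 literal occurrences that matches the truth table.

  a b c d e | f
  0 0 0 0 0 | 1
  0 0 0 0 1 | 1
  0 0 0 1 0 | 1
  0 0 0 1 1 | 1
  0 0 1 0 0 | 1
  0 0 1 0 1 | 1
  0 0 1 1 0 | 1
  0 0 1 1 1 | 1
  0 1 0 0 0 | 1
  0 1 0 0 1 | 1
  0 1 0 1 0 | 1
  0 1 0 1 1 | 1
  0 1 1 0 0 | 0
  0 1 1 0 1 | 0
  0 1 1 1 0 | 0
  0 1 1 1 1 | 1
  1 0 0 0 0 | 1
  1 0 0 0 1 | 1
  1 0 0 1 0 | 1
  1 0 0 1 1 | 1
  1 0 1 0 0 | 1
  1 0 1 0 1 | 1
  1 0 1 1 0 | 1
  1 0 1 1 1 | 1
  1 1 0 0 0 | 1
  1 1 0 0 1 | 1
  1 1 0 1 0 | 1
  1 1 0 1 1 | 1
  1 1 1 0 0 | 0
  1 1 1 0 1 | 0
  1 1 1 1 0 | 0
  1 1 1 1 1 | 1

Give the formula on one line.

((e & d) | (~c | ~b))

  (e & d) = 00010001000100010001000100010001
  ~c = 11110000111100001111000011110000
  ~b = 11111111000000001111111100000000
  (~c | ~b) = 11111111111100001111111111110000
  ((e & d) | (~c | ~b)) = 11111111111100011111111111110001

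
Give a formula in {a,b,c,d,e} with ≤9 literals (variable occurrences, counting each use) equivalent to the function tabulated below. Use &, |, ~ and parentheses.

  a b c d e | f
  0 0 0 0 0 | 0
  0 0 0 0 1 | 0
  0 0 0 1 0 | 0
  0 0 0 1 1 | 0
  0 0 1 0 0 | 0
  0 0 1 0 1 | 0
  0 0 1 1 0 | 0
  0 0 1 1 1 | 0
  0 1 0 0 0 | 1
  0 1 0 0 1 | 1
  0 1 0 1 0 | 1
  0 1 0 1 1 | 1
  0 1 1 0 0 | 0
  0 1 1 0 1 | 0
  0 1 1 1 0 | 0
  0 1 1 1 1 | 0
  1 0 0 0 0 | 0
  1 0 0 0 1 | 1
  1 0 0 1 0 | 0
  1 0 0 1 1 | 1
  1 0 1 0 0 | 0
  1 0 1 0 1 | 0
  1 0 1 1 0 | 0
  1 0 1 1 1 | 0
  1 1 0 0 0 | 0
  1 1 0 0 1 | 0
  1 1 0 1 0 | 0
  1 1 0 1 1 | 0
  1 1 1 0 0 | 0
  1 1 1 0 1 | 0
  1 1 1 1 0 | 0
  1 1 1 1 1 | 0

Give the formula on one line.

  ~a = 11111111111111110000000000000000
  (b & ~a) = 00000000111111110000000000000000
  ((b & ~a) | e) = 01010101111111110101010101010101
  ~c = 11110000111100001111000011110000
  ~b = 11111111000000001111111100000000
  (~b | ~a) = 11111111111111111111111100000000
  (~c & (~b | ~a)) = 11110000111100001111000000000000
  (a | b) = 00000000111111111111111111111111
  ((~c & (~b | ~a)) & (a | b)) = 00000000111100001111000000000000
  (((b & ~a) | e) & ((~c & (~b | ~a)) & (a | b))) = 00000000111100000101000000000000

(((b & ~a) | e) & ((~c & (~b | ~a)) & (a | b)))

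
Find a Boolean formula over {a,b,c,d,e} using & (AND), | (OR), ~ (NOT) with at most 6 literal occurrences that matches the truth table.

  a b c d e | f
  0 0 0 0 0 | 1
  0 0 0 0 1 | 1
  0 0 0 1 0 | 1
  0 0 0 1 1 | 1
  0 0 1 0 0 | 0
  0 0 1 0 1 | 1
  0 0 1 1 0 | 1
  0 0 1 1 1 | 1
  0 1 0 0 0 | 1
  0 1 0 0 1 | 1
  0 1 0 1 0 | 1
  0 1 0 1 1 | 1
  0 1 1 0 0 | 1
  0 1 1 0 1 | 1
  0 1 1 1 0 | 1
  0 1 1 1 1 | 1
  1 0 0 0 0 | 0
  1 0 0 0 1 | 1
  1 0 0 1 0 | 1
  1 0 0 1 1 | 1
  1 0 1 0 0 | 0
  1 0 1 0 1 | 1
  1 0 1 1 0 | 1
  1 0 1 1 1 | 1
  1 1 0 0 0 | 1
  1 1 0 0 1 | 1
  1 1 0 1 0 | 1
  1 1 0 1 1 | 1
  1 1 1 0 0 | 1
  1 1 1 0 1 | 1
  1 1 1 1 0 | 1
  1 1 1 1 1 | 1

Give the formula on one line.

  (b | e) = 01010101111111110101010111111111
  ~a = 11111111111111110000000000000000
  ~c = 11110000111100001111000011110000
  (~a & ~c) = 11110000111100000000000000000000
  ((~a & ~c) | e) = 11110101111101010101010101010101
  (d | ((~a & ~c) | e)) = 11110111111101110111011101110111
  ((b | e) | (d | ((~a & ~c) | e))) = 11110111111111110111011111111111

((b | e) | (d | ((~a & ~c) | e)))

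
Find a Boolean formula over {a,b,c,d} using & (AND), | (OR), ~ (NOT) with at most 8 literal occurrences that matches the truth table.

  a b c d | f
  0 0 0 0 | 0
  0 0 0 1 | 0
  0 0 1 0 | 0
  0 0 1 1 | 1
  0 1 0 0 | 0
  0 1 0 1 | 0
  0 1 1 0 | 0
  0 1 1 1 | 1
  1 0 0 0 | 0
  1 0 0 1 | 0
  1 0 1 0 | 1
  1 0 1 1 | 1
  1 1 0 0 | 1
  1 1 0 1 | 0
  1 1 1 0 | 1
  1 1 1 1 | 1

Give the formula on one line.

  ~d = 1010101010101010
  (~d | c) = 1011101110111011
  (d | a) = 0101010111111111
  ((~d | c) & (d | a)) = 0001000110111011
  (b | c) = 0011111100111111
  (d | c) = 0111011101110111
  ((b | c) | (d | c)) = 0111111101111111
  (((~d | c) & (d | a)) & ((b | c) | (d | c))) = 0001000100111011

(((~d | c) & (d | a)) & ((b | c) | (d | c)))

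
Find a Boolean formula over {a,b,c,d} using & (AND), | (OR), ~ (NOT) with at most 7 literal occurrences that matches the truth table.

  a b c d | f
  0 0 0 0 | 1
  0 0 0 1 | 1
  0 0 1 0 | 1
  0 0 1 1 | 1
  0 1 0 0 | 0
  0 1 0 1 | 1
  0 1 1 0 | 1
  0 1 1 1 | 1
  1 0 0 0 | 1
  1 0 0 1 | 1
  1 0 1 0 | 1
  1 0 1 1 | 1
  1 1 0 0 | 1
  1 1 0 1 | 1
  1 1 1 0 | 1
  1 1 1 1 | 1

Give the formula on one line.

((a | d) | (d | (~b | c)))

  (a | d) = 0101010111111111
  ~b = 1111000011110000
  (~b | c) = 1111001111110011
  (d | (~b | c)) = 1111011111110111
  ((a | d) | (d | (~b | c))) = 1111011111111111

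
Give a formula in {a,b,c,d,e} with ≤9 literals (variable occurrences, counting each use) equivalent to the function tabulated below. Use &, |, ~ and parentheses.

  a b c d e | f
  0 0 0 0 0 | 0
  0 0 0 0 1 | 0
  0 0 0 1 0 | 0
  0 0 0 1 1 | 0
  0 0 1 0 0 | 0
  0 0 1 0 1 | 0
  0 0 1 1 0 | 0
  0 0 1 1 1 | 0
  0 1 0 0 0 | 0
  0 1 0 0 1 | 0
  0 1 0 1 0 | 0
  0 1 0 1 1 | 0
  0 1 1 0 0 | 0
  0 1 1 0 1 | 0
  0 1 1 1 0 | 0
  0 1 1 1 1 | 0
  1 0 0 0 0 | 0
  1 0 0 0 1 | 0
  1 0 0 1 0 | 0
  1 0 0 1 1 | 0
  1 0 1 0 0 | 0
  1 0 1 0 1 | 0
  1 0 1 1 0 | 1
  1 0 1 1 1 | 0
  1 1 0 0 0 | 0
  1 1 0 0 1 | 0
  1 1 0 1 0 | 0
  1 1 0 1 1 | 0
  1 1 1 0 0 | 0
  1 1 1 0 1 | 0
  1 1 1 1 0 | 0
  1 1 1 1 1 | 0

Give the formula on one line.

((~e & (c & d)) & (((~e & a) | ~c) & ~b))

  ~e = 10101010101010101010101010101010
  (c & d) = 00000011000000110000001100000011
  (~e & (c & d)) = 00000010000000100000001000000010
  (~e & a) = 00000000000000001010101010101010
  ~c = 11110000111100001111000011110000
  ((~e & a) | ~c) = 11110000111100001111101011111010
  ~b = 11111111000000001111111100000000
  (((~e & a) | ~c) & ~b) = 11110000000000001111101000000000
  ((~e & (c & d)) & (((~e & a) | ~c) & ~b)) = 00000000000000000000001000000000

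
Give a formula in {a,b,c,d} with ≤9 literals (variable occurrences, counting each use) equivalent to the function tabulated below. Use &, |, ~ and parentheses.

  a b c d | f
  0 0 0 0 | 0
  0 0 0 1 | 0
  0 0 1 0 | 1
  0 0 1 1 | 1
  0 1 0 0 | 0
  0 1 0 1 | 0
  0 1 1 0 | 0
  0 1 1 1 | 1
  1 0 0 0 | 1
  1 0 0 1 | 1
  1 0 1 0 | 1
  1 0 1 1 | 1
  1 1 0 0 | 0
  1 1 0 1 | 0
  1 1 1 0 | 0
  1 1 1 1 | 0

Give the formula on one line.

  ~b = 1111000011110000
  (~b & a) = 0000000011110000
  ~a = 1111111100000000
  (c & ~a) = 0011001100000000
  ((~b & a) | (c & ~a)) = 0011001111110000
  (d | ~b) = 1111010111110101
  (((~b & a) | (c & ~a)) & (d | ~b)) = 0011000111110000

(((~b & a) | (c & ~a)) & (d | ~b))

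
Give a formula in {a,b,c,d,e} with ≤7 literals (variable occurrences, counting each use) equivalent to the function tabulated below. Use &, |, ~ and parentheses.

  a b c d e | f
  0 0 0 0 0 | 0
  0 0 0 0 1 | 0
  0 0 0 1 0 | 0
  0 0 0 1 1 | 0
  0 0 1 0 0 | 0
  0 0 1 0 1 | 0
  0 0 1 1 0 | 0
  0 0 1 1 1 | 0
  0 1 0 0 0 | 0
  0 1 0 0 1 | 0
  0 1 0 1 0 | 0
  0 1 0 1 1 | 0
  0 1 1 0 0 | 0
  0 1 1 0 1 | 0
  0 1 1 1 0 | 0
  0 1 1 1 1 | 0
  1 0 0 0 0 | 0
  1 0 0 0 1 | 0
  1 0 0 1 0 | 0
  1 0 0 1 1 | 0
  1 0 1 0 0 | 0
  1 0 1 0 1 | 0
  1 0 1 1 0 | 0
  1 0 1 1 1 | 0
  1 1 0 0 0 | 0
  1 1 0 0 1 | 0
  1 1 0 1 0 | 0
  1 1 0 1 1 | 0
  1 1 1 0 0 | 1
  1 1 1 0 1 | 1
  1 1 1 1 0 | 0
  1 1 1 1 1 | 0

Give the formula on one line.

(((d | c) & (a & ~d)) & b)

  (d | c) = 00111111001111110011111100111111
  ~d = 11001100110011001100110011001100
  (a & ~d) = 00000000000000001100110011001100
  ((d | c) & (a & ~d)) = 00000000000000000000110000001100
  (((d | c) & (a & ~d)) & b) = 00000000000000000000000000001100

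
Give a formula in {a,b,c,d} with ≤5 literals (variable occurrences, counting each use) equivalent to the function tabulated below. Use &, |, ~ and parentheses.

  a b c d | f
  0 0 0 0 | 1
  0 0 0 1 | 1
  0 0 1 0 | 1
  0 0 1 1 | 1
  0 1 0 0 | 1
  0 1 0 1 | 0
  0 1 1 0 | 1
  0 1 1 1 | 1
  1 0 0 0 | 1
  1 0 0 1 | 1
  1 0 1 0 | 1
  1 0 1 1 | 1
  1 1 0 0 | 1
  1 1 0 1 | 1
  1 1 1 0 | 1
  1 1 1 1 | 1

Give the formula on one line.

((~d | ~b) | ((d & c) | a))

  ~d = 1010101010101010
  ~b = 1111000011110000
  (~d | ~b) = 1111101011111010
  (d & c) = 0001000100010001
  ((d & c) | a) = 0001000111111111
  ((~d | ~b) | ((d & c) | a)) = 1111101111111111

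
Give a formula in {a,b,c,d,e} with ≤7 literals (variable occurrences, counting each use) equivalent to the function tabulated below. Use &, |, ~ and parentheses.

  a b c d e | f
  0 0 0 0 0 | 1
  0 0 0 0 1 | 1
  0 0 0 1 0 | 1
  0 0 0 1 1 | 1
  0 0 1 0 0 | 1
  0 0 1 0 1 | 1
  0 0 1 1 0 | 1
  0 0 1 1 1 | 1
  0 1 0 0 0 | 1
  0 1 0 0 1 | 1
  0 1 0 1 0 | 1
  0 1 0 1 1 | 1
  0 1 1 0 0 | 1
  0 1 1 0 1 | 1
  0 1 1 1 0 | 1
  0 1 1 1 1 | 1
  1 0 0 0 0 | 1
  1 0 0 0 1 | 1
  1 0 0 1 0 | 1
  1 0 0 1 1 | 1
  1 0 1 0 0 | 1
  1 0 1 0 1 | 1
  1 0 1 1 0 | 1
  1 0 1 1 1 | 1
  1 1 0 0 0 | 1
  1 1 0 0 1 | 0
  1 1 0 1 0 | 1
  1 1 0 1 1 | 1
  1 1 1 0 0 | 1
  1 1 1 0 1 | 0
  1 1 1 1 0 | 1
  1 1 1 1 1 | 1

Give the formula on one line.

  ~a = 11111111111111110000000000000000
  (b & ~a) = 00000000111111110000000000000000
  ~b = 11111111000000001111111100000000
  ~e = 10101010101010101010101010101010
  (~b | ~e) = 11111111101010101111111110101010
  (a & (~b | ~e)) = 00000000000000001111111110101010
  ((b & ~a) | (a & (~b | ~e))) = 00000000111111111111111110101010
  (~b | d) = 11111111001100111111111100110011
  (((b & ~a) | (a & (~b | ~e))) | (~b | d)) = 11111111111111111111111110111011

(((b & ~a) | (a & (~b | ~e))) | (~b | d))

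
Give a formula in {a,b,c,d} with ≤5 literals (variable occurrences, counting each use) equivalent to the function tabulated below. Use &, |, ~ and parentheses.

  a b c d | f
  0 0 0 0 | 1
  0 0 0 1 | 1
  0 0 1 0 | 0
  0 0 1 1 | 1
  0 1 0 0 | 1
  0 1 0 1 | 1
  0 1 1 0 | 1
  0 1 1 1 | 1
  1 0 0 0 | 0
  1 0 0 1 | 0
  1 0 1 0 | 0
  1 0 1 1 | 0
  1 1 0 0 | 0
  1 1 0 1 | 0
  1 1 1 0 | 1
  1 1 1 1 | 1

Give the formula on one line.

  (b & c) = 0000001100000011
  ~a = 1111111100000000
  ~c = 1100110011001100
  (~c | d) = 1101110111011101
  (~a & (~c | d)) = 1101110100000000
  ((b & c) | (~a & (~c | d))) = 1101111100000011

((b & c) | (~a & (~c | d)))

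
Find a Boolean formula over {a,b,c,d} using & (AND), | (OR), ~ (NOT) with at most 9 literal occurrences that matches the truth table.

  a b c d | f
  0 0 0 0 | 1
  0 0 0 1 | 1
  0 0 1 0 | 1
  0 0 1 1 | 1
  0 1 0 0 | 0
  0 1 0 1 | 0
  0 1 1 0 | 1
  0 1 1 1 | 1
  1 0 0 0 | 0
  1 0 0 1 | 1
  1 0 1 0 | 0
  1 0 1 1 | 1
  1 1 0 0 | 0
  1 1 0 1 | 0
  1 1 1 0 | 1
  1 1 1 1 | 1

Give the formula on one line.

  ~b = 1111000011110000
  ~a = 1111111100000000
  (d & a) = 0000000001010101
  (~a | (d & a)) = 1111111101010101
  (~b & (~a | (d & a))) = 1111000001010000
  (b & c) = 0000001100000011
  ((~b & (~a | (d & a))) | (b & c)) = 1111001101010011

((~b & (~a | (d & a))) | (b & c))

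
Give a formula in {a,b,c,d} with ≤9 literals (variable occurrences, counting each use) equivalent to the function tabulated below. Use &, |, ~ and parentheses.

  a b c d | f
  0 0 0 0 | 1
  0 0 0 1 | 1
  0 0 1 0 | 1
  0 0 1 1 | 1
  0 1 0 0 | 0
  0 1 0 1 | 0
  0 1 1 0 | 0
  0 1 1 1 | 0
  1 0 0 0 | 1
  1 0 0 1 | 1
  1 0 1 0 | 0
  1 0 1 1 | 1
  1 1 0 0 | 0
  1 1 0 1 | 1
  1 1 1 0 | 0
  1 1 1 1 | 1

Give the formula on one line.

  (d & a) = 0000000001010101
  ~b = 1111000011110000
  ~a = 1111111100000000
  ~d = 1010101010101010
  ~c = 1100110011001100
  (~d & ~c) = 1000100010001000
  (~a | (~d & ~c)) = 1111111110001000
  (d | b) = 0101111101011111
  ((~a | (~d & ~c)) | (d | b)) = 1111111111011111
  (~b & ((~a | (~d & ~c)) | (d | b))) = 1111000011010000
  ((d & a) | (~b & ((~a | (~d & ~c)) | (d | b)))) = 1111000011010101

((d & a) | (~b & ((~a | (~d & ~c)) | (d | b))))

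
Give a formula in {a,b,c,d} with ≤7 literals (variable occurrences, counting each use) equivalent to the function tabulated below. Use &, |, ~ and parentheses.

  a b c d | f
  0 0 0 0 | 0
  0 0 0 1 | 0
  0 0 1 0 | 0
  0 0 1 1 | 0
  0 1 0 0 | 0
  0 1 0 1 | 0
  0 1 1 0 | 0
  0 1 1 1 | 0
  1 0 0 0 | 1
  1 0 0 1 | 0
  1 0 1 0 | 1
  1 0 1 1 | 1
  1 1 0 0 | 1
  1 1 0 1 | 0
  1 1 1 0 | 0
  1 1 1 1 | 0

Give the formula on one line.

(((~b | ~c) & a) & (c | ~d))

  ~b = 1111000011110000
  ~c = 1100110011001100
  (~b | ~c) = 1111110011111100
  ((~b | ~c) & a) = 0000000011111100
  ~d = 1010101010101010
  (c | ~d) = 1011101110111011
  (((~b | ~c) & a) & (c | ~d)) = 0000000010111000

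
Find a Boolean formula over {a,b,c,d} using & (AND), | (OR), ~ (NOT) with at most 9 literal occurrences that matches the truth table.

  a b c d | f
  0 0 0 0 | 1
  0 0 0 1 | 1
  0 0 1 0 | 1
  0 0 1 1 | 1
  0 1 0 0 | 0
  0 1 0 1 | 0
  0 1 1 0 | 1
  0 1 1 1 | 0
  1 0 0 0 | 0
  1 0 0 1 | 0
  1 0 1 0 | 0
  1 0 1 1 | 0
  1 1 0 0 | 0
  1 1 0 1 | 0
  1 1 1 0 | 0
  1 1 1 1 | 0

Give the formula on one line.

  ~a = 1111111100000000
  ~c = 1100110011001100
  (~c & b) = 0000110000001100
  ~b = 1111000011110000
  ((~c & b) | ~b) = 1111110011111100
  (((~c & b) | ~b) & ~a) = 1111110000000000
  ~d = 1010101010101010
  ((((~c & b) | ~b) & ~a) | ~d) = 1111111010101010
  (~a & ((((~c & b) | ~b) & ~a) | ~d)) = 1111111000000000
  (b & c) = 0000001100000011
  ((b & c) | ~b) = 1111001111110011
  ((~a & ((((~c & b) | ~b) & ~a) | ~d)) & ((b & c) | ~b)) = 1111001000000000

((~a & ((((~c & b) | ~b) & ~a) | ~d)) & ((b & c) | ~b))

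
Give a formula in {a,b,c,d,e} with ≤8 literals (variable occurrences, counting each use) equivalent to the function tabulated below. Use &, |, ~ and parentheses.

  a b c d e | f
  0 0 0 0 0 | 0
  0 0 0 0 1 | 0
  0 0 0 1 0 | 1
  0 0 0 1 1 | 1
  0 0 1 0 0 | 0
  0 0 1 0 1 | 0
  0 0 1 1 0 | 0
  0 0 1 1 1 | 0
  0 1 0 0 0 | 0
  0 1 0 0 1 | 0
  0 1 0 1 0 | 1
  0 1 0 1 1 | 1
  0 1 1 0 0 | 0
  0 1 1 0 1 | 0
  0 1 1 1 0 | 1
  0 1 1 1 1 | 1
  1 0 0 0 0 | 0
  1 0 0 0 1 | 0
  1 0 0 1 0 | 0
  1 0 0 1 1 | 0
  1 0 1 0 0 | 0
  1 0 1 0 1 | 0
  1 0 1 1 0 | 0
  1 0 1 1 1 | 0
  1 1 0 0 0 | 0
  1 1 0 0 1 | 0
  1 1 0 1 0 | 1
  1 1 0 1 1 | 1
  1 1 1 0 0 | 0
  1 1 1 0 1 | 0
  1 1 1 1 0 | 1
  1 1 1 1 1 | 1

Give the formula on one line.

((d & (b | ~a)) & ((b | ~d) | ~c))

  ~a = 11111111111111110000000000000000
  (b | ~a) = 11111111111111110000000011111111
  (d & (b | ~a)) = 00110011001100110000000000110011
  ~d = 11001100110011001100110011001100
  (b | ~d) = 11001100111111111100110011111111
  ~c = 11110000111100001111000011110000
  ((b | ~d) | ~c) = 11111100111111111111110011111111
  ((d & (b | ~a)) & ((b | ~d) | ~c)) = 00110000001100110000000000110011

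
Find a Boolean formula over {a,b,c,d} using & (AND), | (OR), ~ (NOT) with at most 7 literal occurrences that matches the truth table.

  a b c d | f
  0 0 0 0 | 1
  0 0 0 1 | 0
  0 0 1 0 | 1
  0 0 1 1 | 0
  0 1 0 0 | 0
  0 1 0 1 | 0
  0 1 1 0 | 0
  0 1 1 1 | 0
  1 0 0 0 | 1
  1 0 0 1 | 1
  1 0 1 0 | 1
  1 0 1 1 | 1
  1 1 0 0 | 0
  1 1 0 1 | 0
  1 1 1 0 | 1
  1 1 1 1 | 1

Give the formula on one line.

  ~d = 1010101010101010
  ~b = 1111000011110000
  (~d & ~b) = 1010000010100000
  ((~d & ~b) | a) = 1010000011111111
  (c | ~b) = 1111001111110011
  (((~d & ~b) | a) & (c | ~b)) = 1010000011110011

(((~d & ~b) | a) & (c | ~b))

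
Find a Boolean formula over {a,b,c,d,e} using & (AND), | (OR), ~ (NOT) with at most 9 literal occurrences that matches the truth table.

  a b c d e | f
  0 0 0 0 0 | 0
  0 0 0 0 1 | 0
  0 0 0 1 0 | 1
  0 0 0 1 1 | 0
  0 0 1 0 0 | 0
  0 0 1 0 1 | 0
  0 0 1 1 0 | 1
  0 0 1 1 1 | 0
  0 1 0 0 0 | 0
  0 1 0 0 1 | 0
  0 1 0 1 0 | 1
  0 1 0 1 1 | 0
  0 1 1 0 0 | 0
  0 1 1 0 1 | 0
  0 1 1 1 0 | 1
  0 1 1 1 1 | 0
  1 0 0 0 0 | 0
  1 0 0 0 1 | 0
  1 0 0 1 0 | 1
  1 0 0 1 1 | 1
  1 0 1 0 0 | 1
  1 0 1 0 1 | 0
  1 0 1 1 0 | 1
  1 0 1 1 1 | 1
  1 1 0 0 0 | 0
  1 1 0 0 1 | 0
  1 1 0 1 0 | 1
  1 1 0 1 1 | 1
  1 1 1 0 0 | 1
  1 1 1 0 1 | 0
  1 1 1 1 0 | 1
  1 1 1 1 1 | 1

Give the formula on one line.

((a & (d | (~e & c))) | (d & ((~a & ~e) & (d | ~c))))

  ~e = 10101010101010101010101010101010
  (~e & c) = 00001010000010100000101000001010
  (d | (~e & c)) = 00111011001110110011101100111011
  (a & (d | (~e & c))) = 00000000000000000011101100111011
  ~a = 11111111111111110000000000000000
  (~a & ~e) = 10101010101010100000000000000000
  ~c = 11110000111100001111000011110000
  (d | ~c) = 11110011111100111111001111110011
  ((~a & ~e) & (d | ~c)) = 10100010101000100000000000000000
  (d & ((~a & ~e) & (d | ~c))) = 00100010001000100000000000000000
  ((a & (d | (~e & c))) | (d & ((~a & ~e) & (d | ~c)))) = 00100010001000100011101100111011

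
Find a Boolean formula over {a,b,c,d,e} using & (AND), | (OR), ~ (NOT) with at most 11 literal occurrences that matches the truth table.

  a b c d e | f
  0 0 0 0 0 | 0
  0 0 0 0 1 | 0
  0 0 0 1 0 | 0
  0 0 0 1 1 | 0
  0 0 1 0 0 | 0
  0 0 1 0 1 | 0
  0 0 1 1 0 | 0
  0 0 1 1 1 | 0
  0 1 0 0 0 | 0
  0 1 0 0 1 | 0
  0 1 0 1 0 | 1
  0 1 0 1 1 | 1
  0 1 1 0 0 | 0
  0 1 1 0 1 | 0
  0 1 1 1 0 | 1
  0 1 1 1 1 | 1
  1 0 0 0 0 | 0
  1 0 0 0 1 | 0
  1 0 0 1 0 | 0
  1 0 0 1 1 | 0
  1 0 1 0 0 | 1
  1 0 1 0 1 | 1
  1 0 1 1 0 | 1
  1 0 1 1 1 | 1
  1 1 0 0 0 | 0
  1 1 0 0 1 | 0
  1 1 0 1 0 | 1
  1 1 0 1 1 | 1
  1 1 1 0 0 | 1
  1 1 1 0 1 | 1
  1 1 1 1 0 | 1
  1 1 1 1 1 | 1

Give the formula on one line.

  (a & c) = 00000000000000000000111100001111
  (b & d) = 00000000001100110000000000110011
  (b & a) = 00000000000000000000000011111111
  ~c = 11110000111100001111000011110000
  ((b & a) | ~c) = 11110000111100001111000011111111
  (c & ((b & a) | ~c)) = 00000000000000000000000000001111
  ((b & d) | (c & ((b & a) | ~c))) = 00000000001100110000000000111111
  ((a & c) | ((b & d) | (c & ((b & a) | ~c)))) = 00000000001100110000111100111111

((a & c) | ((b & d) | (c & ((b & a) | ~c))))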